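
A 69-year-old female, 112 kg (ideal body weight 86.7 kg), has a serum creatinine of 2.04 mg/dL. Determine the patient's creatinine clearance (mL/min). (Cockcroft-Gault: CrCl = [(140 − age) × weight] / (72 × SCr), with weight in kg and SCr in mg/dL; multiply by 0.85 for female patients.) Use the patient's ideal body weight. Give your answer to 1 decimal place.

35.6 mL/min

CrCl = (140 − 69) × 86.7 / (72 × 2.04) × 0.85 = 6155.7 / 146.88 × 0.85 ≈ 35.6 mL/min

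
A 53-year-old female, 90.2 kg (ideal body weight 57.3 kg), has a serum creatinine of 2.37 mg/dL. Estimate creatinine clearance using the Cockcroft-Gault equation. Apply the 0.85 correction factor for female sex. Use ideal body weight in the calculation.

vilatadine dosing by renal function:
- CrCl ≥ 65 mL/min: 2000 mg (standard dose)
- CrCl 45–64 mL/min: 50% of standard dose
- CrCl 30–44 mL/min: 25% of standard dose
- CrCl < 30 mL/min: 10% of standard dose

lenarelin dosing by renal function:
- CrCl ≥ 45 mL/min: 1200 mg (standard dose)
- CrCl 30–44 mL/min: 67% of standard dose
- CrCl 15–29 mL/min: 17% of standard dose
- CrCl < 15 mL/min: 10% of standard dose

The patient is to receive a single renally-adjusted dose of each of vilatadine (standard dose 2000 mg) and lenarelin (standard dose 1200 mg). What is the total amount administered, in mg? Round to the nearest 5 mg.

CrCl = (140 − 53) × 57.3 / (72 × 2.37) × 0.85 = 4985.1 / 170.64 × 0.85 ≈ 24.8 mL/min
CrCl ≈ 25 mL/min.
vilatadine: < 30 mL/min → 10% of 2000 mg = 200 mg.
lenarelin: 15–29 mL/min → 17% of 1200 mg = 204 mg.
Total = 200 + 204 = 404 mg.

405 mg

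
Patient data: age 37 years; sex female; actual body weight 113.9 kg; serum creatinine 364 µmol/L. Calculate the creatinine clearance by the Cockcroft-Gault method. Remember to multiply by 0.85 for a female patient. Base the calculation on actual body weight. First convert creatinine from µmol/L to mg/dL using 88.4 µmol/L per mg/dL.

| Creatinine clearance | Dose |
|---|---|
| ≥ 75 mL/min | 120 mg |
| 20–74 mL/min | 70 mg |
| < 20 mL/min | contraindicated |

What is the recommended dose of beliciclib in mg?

SCr = 364 / 88.4 = 4.118 mg/dL
CrCl = (140 − 37) × 113.9 / (72 × 4.118) × 0.85 = 11731.7 / 296.50 × 0.85 ≈ 33.6 mL/min
CrCl ≈ 34 mL/min → bracket 20–74 mL/min.
Dose for this bracket: 70 mg.

70 mg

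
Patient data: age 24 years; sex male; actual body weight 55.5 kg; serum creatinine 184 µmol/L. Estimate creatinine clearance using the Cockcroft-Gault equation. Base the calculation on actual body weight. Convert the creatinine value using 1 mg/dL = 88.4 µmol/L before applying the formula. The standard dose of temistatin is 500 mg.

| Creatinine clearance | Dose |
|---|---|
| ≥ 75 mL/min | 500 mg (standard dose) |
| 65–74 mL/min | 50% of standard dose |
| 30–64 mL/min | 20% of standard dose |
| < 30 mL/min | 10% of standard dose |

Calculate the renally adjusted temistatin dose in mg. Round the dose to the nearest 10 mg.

SCr = 184 / 88.4 = 2.081 mg/dL
CrCl = (140 − 24) × 55.5 / (72 × 2.081) = 6438.0 / 149.83 ≈ 43.0 mL/min
CrCl ≈ 43 mL/min → bracket 30–64 mL/min.
20% of 500 mg = 100 mg

100 mg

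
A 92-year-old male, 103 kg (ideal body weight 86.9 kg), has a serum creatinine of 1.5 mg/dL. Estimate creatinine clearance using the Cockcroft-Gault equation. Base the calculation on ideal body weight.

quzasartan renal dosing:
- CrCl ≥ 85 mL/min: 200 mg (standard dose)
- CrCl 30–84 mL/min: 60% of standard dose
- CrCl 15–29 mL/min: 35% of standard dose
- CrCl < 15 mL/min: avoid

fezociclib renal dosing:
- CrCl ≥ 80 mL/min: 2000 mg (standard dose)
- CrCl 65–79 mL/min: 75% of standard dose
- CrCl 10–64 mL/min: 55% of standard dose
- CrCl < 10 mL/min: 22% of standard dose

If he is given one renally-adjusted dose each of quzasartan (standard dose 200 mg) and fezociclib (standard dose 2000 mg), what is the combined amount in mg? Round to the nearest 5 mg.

CrCl = (140 − 92) × 86.9 / (72 × 1.5) = 4171.2 / 108.00 ≈ 38.6 mL/min
CrCl ≈ 39 mL/min.
quzasartan: 30–84 mL/min → 60% of 200 mg = 120 mg.
fezociclib: 10–64 mL/min → 55% of 2000 mg = 1100 mg.
Total = 120 + 1100 = 1220 mg.

1220 mg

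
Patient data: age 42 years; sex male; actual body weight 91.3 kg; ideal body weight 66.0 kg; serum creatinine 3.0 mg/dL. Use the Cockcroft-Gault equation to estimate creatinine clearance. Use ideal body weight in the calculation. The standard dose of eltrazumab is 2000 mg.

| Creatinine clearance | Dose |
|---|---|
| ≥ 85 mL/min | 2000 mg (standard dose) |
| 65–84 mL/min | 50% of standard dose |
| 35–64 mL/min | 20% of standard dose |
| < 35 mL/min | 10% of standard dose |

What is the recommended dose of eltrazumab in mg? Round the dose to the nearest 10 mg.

200 mg

CrCl = (140 − 42) × 66 / (72 × 3) = 6468.0 / 216.00 ≈ 29.9 mL/min
CrCl ≈ 30 mL/min → bracket < 35 mL/min.
10% of 2000 mg = 200 mg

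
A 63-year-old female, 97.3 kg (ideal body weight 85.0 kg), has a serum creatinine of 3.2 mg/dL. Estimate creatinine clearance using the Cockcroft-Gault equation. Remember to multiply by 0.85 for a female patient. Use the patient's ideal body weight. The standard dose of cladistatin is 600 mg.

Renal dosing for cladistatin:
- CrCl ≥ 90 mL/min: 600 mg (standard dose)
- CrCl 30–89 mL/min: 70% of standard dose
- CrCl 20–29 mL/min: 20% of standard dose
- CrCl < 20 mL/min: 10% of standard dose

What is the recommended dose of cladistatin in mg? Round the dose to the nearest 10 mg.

120 mg

CrCl = (140 − 63) × 85 / (72 × 3.2) × 0.85 = 6545.0 / 230.40 × 0.85 ≈ 24.1 mL/min
CrCl ≈ 24 mL/min → bracket 20–29 mL/min.
20% of 600 mg = 120 mg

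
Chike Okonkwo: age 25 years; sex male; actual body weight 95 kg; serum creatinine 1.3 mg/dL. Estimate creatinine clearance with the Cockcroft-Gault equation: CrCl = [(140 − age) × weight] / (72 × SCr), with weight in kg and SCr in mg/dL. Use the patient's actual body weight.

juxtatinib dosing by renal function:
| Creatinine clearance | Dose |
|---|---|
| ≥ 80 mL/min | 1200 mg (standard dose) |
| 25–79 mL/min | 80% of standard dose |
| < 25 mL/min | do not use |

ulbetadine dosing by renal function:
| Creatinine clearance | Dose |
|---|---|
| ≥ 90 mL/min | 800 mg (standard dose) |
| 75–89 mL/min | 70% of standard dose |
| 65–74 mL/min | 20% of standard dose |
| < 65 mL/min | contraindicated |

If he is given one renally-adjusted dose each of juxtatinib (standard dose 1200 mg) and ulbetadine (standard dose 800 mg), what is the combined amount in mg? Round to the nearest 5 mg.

2000 mg

CrCl = (140 − 25) × 95 / (72 × 1.3) = 10925.0 / 93.60 ≈ 116.7 mL/min
CrCl ≈ 117 mL/min.
juxtatinib: ≥ 80 mL/min → 100% of 1200 mg = 1200 mg.
ulbetadine: ≥ 90 mL/min → 100% of 800 mg = 800 mg.
Total = 1200 + 800 = 2000 mg.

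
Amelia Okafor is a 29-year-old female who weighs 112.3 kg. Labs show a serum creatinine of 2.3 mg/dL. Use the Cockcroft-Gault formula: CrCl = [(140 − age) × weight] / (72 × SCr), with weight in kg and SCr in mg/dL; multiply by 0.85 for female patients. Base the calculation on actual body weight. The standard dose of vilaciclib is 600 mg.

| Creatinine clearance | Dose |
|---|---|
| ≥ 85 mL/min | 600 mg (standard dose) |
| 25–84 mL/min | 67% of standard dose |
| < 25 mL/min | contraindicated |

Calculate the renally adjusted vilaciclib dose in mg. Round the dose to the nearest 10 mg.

CrCl = (140 − 29) × 112.3 / (72 × 2.3) × 0.85 = 12465.3 / 165.60 × 0.85 ≈ 64.0 mL/min
CrCl ≈ 64 mL/min → bracket 25–84 mL/min.
67% of 600 mg = 402 mg → 400 mg

400 mg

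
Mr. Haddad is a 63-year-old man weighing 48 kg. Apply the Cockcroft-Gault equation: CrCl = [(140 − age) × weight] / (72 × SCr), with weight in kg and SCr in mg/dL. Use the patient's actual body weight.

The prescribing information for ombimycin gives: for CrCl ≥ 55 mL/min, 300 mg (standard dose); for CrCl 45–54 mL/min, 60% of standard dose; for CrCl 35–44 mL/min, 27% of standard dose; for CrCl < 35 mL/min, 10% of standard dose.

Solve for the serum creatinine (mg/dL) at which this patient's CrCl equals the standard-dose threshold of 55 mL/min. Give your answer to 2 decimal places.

0.93 mg/dL

Standard dose requires CrCl ≥ 55 mL/min.
Set (140 − 63) × 48 / (72 × SCr) = 55
SCr = (140 − 63) × 48 / (72 × 55) = 0.933 mg/dL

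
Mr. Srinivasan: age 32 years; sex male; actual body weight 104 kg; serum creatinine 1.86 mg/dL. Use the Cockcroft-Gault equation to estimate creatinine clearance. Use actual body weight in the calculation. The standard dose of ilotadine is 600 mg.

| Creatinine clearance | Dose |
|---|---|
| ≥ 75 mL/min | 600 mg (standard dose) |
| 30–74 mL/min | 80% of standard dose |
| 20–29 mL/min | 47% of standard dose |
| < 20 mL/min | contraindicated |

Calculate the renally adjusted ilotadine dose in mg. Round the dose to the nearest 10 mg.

600 mg

CrCl = (140 − 32) × 104 / (72 × 1.86) = 11232.0 / 133.92 ≈ 83.9 mL/min
CrCl ≈ 84 mL/min → bracket ≥ 75 mL/min.
100% of 600 mg = 600 mg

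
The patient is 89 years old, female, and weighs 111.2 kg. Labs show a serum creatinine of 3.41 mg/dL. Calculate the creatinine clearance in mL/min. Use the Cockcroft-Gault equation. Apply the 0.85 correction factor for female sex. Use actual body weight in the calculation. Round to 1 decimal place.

CrCl = (140 − 89) × 111.2 / (72 × 3.41) × 0.85 = 5671.2 / 245.52 × 0.85 ≈ 19.6 mL/min

19.6 mL/min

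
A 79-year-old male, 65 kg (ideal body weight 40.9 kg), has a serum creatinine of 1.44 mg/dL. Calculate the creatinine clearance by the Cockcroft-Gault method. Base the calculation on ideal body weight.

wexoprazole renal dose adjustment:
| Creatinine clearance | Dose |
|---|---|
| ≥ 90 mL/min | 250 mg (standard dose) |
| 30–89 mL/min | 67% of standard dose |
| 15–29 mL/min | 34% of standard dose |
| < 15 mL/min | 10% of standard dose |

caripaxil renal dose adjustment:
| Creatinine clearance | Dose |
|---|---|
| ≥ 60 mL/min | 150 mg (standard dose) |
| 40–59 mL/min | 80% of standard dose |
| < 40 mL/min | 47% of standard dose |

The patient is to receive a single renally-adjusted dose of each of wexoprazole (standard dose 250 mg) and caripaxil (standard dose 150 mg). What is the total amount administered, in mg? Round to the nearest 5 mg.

CrCl = (140 − 79) × 40.9 / (72 × 1.44) = 2494.9 / 103.68 ≈ 24.1 mL/min
CrCl ≈ 24 mL/min.
wexoprazole: 15–29 mL/min → 34% of 250 mg = 85 mg.
caripaxil: < 40 mL/min → 47% of 150 mg = 70.5 mg.
Total = 85 + 70.5 = 155.5 mg.

155 mg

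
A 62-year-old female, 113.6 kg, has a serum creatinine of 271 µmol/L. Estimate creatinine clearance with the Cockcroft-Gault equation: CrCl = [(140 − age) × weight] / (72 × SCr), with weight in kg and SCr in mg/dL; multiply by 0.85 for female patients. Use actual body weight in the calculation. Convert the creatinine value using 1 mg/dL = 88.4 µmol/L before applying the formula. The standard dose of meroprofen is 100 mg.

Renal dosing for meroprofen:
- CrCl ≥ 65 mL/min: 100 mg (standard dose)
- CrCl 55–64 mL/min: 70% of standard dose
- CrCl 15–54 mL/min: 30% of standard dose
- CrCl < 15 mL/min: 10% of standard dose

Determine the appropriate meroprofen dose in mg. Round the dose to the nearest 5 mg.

30 mg

SCr = 271 / 88.4 = 3.066 mg/dL
CrCl = (140 − 62) × 113.6 / (72 × 3.066) × 0.85 = 8860.8 / 220.75 × 0.85 ≈ 34.1 mL/min
CrCl ≈ 34 mL/min → bracket 15–54 mL/min.
30% of 100 mg = 30 mg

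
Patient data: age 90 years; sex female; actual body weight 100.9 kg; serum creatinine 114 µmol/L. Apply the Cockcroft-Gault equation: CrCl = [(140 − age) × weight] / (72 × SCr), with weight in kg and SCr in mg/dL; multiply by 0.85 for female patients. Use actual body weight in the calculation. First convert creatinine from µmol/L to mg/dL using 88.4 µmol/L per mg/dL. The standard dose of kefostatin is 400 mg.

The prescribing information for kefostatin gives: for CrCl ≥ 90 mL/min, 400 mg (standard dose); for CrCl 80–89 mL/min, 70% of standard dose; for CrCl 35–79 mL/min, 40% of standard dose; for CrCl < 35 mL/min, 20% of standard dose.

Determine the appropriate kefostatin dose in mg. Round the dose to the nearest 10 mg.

160 mg

SCr = 114 / 88.4 = 1.29 mg/dL
CrCl = (140 − 90) × 100.9 / (72 × 1.29) × 0.85 = 5045.0 / 92.88 × 0.85 ≈ 46.2 mL/min
CrCl ≈ 46 mL/min → bracket 35–79 mL/min.
40% of 400 mg = 160 mg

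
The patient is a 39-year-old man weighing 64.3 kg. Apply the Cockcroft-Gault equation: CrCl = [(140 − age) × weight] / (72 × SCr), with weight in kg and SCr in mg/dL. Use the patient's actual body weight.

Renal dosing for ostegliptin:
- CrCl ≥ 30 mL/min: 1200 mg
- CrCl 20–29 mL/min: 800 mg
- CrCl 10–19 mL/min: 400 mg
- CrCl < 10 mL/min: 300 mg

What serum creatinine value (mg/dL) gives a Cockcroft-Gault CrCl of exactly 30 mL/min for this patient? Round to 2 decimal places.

3.01 mg/dL

Standard dose requires CrCl ≥ 30 mL/min.
Set (140 − 39) × 64.3 / (72 × SCr) = 30
SCr = (140 − 39) × 64.3 / (72 × 30) = 3.007 mg/dL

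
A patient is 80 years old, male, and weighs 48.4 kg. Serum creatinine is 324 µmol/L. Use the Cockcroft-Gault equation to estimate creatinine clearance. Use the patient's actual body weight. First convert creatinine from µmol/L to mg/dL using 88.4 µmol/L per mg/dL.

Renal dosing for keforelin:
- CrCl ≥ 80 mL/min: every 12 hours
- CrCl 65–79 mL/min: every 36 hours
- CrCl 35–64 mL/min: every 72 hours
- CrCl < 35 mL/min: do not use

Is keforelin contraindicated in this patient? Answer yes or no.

yes

SCr = 324 / 88.4 = 3.665 mg/dL
CrCl = (140 − 80) × 48.4 / (72 × 3.665) = 2904.0 / 263.88 ≈ 11.0 mL/min
CrCl ≈ 11 mL/min, which is < 35 mL/min.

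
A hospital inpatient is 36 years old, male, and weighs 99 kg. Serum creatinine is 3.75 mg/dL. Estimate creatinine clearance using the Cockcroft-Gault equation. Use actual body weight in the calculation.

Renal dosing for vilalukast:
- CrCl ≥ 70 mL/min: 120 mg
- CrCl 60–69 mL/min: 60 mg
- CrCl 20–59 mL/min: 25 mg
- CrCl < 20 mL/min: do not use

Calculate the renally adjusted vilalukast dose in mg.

25 mg

CrCl = (140 − 36) × 99 / (72 × 3.75) = 10296.0 / 270.00 ≈ 38.1 mL/min
CrCl ≈ 38 mL/min → bracket 20–59 mL/min.
Dose for this bracket: 25 mg.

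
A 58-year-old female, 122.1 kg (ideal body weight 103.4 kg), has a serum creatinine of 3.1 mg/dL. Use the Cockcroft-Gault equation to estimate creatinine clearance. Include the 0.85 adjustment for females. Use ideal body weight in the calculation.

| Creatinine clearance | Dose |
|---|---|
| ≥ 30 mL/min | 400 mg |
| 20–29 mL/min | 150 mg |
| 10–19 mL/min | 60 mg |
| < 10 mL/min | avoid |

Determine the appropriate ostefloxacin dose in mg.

CrCl = (140 − 58) × 103.4 / (72 × 3.1) × 0.85 = 8478.8 / 223.20 × 0.85 ≈ 32.3 mL/min
CrCl ≈ 32 mL/min → bracket ≥ 30 mL/min.
Dose for this bracket: 400 mg.

400 mg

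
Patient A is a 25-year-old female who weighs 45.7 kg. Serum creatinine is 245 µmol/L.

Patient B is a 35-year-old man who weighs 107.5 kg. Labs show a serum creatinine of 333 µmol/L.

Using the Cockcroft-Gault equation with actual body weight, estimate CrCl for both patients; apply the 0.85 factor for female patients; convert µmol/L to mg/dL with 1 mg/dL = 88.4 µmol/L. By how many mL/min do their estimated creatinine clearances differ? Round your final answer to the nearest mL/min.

Patient A: SCr = 245 / 88.4 = 2.771 mg/dL
Patient A: CrCl = (140 − 25) × 45.7 / (72 × 2.771) × 0.85 = 5255.5 / 199.51 × 0.85 ≈ 22.4 mL/min
Patient B: SCr = 333 / 88.4 = 3.767 mg/dL
Patient B: CrCl = (140 − 35) × 107.5 / (72 × 3.767) = 11287.5 / 271.22 ≈ 41.6 mL/min
|22.4 − 41.6| = 19.2 mL/min

19 mL/min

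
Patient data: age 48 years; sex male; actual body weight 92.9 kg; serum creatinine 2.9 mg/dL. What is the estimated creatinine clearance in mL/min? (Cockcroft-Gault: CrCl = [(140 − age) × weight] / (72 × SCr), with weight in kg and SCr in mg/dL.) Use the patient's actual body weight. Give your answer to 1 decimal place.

CrCl = (140 − 48) × 92.9 / (72 × 2.9) = 8546.8 / 208.80 ≈ 40.9 mL/min

40.9 mL/min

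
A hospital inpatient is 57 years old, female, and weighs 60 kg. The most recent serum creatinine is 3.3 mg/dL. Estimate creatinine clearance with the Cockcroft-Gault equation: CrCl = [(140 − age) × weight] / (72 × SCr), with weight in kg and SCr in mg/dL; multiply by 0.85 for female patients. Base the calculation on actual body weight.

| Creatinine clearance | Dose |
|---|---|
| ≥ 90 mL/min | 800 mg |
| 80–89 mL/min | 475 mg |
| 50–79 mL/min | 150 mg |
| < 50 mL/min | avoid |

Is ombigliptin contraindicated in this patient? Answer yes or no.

CrCl = (140 − 57) × 60 / (72 × 3.3) × 0.85 = 4980.0 / 237.60 × 0.85 ≈ 17.8 mL/min
CrCl ≈ 18 mL/min, which is < 50 mL/min.

yes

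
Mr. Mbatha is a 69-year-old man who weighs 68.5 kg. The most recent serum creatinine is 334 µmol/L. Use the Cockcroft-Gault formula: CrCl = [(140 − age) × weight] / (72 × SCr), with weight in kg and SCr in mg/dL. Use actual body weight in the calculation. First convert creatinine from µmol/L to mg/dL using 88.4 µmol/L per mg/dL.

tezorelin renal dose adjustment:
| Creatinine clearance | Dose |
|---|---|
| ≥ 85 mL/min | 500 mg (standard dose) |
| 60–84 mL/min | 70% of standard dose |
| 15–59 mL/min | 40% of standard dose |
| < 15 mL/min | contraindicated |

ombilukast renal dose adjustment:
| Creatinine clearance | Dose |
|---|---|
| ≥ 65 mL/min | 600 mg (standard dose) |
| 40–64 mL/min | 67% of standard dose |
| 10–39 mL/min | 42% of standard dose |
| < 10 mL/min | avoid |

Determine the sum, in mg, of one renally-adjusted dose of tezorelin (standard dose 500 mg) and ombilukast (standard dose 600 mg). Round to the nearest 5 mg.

450 mg

SCr = 334 / 88.4 = 3.778 mg/dL
CrCl = (140 − 69) × 68.5 / (72 × 3.778) = 4863.5 / 272.02 ≈ 17.9 mL/min
CrCl ≈ 18 mL/min.
tezorelin: 15–59 mL/min → 40% of 500 mg = 200 mg.
ombilukast: 10–39 mL/min → 42% of 600 mg = 252 mg.
Total = 200 + 252 = 452 mg.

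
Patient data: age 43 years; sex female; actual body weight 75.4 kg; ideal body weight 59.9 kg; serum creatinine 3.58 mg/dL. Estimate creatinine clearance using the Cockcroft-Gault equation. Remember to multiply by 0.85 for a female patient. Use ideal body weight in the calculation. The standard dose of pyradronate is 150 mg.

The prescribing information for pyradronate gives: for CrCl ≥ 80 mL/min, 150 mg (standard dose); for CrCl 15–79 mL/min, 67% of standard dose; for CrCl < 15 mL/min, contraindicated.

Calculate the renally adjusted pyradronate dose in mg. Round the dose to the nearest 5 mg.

CrCl = (140 − 43) × 59.9 / (72 × 3.58) × 0.85 = 5810.3 / 257.76 × 0.85 ≈ 19.2 mL/min
CrCl ≈ 19 mL/min → bracket 15–79 mL/min.
67% of 150 mg = 100.5 mg → 100 mg

100 mg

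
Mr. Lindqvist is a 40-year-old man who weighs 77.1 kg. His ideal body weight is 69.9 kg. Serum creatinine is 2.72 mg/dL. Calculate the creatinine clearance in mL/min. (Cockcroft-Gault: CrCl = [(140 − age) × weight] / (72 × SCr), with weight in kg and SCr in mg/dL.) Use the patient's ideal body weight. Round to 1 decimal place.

CrCl = (140 − 40) × 69.9 / (72 × 2.72) = 6990.0 / 195.84 ≈ 35.7 mL/min

35.7 mL/min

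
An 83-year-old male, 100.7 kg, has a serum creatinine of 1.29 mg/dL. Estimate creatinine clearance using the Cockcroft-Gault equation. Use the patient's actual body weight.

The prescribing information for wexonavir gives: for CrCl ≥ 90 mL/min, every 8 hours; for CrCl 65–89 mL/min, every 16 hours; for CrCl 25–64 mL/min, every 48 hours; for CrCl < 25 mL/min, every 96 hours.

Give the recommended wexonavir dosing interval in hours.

every 48 hours

CrCl = (140 − 83) × 100.7 / (72 × 1.29) = 5739.9 / 92.88 ≈ 61.8 mL/min
CrCl ≈ 62 mL/min → bracket 25–64 mL/min → every 48 hours.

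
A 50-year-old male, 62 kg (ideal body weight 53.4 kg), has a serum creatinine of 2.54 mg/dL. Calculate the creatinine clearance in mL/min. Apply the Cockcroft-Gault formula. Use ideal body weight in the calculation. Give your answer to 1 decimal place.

CrCl = (140 − 50) × 53.4 / (72 × 2.54) = 4806.0 / 182.88 ≈ 26.3 mL/min

26.3 mL/min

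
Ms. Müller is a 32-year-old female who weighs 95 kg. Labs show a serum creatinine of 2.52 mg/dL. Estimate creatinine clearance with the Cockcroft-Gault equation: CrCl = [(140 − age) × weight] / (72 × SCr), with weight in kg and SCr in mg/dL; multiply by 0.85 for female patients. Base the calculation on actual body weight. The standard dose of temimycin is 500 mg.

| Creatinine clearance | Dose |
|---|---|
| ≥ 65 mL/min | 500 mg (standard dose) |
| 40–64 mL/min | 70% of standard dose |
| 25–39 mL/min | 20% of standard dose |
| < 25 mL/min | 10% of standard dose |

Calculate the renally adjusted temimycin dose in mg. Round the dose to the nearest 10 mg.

CrCl = (140 − 32) × 95 / (72 × 2.52) × 0.85 = 10260.0 / 181.44 × 0.85 ≈ 48.1 mL/min
CrCl ≈ 48 mL/min → bracket 40–64 mL/min.
70% of 500 mg = 350 mg

350 mg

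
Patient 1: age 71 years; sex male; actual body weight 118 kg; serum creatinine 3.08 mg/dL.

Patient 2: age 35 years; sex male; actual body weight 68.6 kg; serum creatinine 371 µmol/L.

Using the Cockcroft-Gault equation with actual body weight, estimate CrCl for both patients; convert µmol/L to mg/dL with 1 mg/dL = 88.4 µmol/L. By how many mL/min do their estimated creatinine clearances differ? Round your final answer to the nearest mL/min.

13 mL/min

Patient 1: CrCl = (140 − 71) × 118 / (72 × 3.08) = 8142.0 / 221.76 ≈ 36.7 mL/min
Patient 2: SCr = 371 / 88.4 = 4.197 mg/dL
Patient 2: CrCl = (140 − 35) × 68.6 / (72 × 4.197) = 7203.0 / 302.18 ≈ 23.8 mL/min
|36.7 − 23.8| = 12.9 mL/min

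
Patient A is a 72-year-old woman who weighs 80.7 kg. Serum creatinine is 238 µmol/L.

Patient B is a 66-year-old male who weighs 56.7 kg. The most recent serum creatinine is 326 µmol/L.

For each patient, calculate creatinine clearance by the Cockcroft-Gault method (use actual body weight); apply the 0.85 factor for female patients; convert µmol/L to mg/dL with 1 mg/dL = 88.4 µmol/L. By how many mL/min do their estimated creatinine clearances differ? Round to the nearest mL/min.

Patient A: SCr = 238 / 88.4 = 2.692 mg/dL
Patient A: CrCl = (140 − 72) × 80.7 / (72 × 2.692) × 0.85 = 5487.6 / 193.82 × 0.85 ≈ 24.1 mL/min
Patient B: SCr = 326 / 88.4 = 3.688 mg/dL
Patient B: CrCl = (140 − 66) × 56.7 / (72 × 3.688) = 4195.8 / 265.54 ≈ 15.8 mL/min
|24.1 − 15.8| = 8.3 mL/min

8 mL/min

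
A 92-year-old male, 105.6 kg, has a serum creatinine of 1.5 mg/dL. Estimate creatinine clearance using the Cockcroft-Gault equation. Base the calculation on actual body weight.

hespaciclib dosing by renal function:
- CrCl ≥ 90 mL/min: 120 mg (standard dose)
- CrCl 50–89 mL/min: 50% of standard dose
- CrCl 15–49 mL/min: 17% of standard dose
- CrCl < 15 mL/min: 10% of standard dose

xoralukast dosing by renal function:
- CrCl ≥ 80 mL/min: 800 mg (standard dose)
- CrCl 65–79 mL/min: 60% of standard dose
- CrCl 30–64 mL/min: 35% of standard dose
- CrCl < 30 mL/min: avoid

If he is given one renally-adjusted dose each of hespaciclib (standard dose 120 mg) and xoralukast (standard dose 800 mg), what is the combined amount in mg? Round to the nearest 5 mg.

CrCl = (140 − 92) × 105.6 / (72 × 1.5) = 5068.8 / 108.00 ≈ 46.9 mL/min
CrCl ≈ 47 mL/min.
hespaciclib: 15–49 mL/min → 17% of 120 mg = 20.4 mg.
xoralukast: 30–64 mL/min → 35% of 800 mg = 280 mg.
Total = 20.4 + 280 = 300.4 mg.

300 mg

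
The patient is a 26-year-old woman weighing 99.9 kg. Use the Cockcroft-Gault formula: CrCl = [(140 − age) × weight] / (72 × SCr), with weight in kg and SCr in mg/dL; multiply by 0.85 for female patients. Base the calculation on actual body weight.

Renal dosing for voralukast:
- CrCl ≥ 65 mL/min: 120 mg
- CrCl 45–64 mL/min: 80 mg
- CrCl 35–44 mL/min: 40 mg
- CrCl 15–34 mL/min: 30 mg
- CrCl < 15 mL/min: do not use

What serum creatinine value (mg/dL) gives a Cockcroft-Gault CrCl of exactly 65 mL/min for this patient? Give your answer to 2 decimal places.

2.07 mg/dL

Standard dose requires CrCl ≥ 65 mL/min.
Set (140 − 26) × 99.9 × 0.85 / (72 × SCr) = 65
SCr = (140 − 26) × 99.9 × 0.85 / (72 × 65) = 2.068 mg/dL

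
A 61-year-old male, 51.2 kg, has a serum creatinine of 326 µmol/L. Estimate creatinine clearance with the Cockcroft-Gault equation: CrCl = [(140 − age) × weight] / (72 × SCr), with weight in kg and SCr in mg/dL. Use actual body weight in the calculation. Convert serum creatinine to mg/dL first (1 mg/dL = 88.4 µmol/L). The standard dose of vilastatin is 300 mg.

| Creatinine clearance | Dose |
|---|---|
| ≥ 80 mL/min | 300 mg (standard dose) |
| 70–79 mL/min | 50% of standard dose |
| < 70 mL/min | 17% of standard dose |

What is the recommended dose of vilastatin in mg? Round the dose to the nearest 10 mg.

SCr = 326 / 88.4 = 3.688 mg/dL
CrCl = (140 − 61) × 51.2 / (72 × 3.688) = 4044.8 / 265.54 ≈ 15.2 mL/min
CrCl ≈ 15 mL/min → bracket < 70 mL/min.
17% of 300 mg = 51 mg → 50 mg

50 mg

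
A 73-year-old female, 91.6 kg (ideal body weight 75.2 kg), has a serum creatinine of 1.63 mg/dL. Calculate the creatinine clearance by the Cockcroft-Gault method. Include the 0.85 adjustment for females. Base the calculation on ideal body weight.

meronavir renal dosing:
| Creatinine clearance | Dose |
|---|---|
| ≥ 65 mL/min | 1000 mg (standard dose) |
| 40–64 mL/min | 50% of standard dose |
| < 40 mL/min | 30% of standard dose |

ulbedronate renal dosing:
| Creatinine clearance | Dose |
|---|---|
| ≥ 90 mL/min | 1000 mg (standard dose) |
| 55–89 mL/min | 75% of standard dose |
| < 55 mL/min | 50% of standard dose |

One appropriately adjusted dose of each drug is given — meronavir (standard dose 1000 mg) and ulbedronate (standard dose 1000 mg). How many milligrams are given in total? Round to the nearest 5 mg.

CrCl = (140 − 73) × 75.2 / (72 × 1.63) × 0.85 = 5038.4 / 117.36 × 0.85 ≈ 36.5 mL/min
CrCl ≈ 36 mL/min.
meronavir: < 40 mL/min → 30% of 1000 mg = 300 mg.
ulbedronate: < 55 mL/min → 50% of 1000 mg = 500 mg.
Total = 300 + 500 = 800 mg.

800 mg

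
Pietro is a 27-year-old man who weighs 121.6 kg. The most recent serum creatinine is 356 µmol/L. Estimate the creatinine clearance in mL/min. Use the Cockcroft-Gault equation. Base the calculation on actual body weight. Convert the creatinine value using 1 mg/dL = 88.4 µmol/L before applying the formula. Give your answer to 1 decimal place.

47.4 mL/min

SCr = 356 / 88.4 = 4.027 mg/dL
CrCl = (140 − 27) × 121.6 / (72 × 4.027) = 13740.8 / 289.94 ≈ 47.4 mL/min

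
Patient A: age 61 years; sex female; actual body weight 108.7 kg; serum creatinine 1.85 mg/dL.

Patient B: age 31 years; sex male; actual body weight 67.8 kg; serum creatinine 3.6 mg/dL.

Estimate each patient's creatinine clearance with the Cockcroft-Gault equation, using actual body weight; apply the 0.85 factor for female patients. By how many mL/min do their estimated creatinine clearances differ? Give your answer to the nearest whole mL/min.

Patient A: CrCl = (140 − 61) × 108.7 / (72 × 1.85) × 0.85 = 8587.3 / 133.20 × 0.85 ≈ 54.8 mL/min
Patient B: CrCl = (140 − 31) × 67.8 / (72 × 3.6) = 7390.2 / 259.20 ≈ 28.5 mL/min
|54.8 − 28.5| = 26.3 mL/min

26 mL/min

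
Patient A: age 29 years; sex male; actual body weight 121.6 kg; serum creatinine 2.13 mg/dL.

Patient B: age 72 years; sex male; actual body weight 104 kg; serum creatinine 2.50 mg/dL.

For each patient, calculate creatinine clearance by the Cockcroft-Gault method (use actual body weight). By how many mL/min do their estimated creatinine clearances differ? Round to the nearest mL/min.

49 mL/min

Patient A: CrCl = (140 − 29) × 121.6 / (72 × 2.13) = 13497.6 / 153.36 ≈ 88.0 mL/min
Patient B: CrCl = (140 − 72) × 104 / (72 × 2.5) = 7072.0 / 180.00 ≈ 39.3 mL/min
|88.0 − 39.3| = 48.7 mL/min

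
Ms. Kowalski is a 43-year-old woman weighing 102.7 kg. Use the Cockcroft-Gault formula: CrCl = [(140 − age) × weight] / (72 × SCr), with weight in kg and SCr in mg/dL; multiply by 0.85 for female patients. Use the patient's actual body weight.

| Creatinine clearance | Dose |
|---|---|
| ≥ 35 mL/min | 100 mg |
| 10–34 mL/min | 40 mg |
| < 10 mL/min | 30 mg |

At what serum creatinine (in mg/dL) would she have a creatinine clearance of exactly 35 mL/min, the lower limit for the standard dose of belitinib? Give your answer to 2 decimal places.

3.36 mg/dL

Standard dose requires CrCl ≥ 35 mL/min.
Set (140 − 43) × 102.7 × 0.85 / (72 × SCr) = 35
SCr = (140 − 43) × 102.7 × 0.85 / (72 × 35) = 3.360 mg/dL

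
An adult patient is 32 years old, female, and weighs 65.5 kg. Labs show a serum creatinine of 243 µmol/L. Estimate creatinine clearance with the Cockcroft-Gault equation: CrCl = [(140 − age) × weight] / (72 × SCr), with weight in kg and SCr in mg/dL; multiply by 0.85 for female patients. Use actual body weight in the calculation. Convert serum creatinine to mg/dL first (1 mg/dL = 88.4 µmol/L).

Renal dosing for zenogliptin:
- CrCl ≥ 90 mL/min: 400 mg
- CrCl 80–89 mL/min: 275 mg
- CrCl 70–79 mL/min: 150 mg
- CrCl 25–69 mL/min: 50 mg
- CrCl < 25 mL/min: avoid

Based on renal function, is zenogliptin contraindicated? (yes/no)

SCr = 243 / 88.4 = 2.749 mg/dL
CrCl = (140 − 32) × 65.5 / (72 × 2.749) × 0.85 = 7074.0 / 197.93 × 0.85 ≈ 30.4 mL/min
CrCl ≈ 30 mL/min, which is ≥ 25 mL/min.

no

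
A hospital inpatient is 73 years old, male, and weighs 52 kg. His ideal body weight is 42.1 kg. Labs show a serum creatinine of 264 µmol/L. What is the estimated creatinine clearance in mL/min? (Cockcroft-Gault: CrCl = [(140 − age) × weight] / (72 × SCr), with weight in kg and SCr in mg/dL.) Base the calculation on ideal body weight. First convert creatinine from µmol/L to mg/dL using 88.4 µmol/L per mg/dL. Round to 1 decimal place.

13.1 mL/min

SCr = 264 / 88.4 = 2.986 mg/dL
CrCl = (140 − 73) × 42.1 / (72 × 2.986) = 2820.7 / 214.99 ≈ 13.1 mL/min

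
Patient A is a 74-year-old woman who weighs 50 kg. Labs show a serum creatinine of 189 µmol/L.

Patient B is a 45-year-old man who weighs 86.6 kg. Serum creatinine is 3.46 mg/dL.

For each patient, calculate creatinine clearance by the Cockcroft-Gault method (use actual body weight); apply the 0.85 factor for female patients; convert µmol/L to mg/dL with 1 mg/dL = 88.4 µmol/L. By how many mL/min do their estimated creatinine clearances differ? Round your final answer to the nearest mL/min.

15 mL/min

Patient A: SCr = 189 / 88.4 = 2.138 mg/dL
Patient A: CrCl = (140 − 74) × 50 / (72 × 2.138) × 0.85 = 3300.0 / 153.94 × 0.85 ≈ 18.2 mL/min
Patient B: CrCl = (140 − 45) × 86.6 / (72 × 3.46) = 8227.0 / 249.12 ≈ 33.0 mL/min
|18.2 − 33.0| = 14.8 mL/min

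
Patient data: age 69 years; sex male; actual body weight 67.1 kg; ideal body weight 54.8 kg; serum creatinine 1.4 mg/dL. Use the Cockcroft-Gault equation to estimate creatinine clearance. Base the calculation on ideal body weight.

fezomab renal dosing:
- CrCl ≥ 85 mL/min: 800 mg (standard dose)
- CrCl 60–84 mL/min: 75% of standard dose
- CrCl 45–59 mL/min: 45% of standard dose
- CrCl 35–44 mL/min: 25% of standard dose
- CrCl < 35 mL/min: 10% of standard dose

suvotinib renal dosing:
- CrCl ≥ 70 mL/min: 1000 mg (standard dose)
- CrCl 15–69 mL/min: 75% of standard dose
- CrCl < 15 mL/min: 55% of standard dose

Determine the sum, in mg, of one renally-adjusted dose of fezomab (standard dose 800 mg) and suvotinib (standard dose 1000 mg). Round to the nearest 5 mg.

950 mg

CrCl = (140 − 69) × 54.8 / (72 × 1.4) = 3890.8 / 100.80 ≈ 38.6 mL/min
CrCl ≈ 39 mL/min.
fezomab: 35–44 mL/min → 25% of 800 mg = 200 mg.
suvotinib: 15–69 mL/min → 75% of 1000 mg = 750 mg.
Total = 200 + 750 = 950 mg.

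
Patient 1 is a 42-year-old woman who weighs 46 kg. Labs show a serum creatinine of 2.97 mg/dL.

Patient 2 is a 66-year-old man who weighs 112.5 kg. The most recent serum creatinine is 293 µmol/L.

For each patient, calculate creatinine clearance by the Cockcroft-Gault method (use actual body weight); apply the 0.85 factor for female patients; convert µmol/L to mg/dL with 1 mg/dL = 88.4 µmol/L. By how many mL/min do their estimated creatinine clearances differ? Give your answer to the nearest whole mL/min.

Patient 1: CrCl = (140 − 42) × 46 / (72 × 2.97) × 0.85 = 4508.0 / 213.84 × 0.85 ≈ 17.9 mL/min
Patient 2: SCr = 293 / 88.4 = 3.314 mg/dL
Patient 2: CrCl = (140 − 66) × 112.5 / (72 × 3.314) = 8325.0 / 238.61 ≈ 34.9 mL/min
|17.9 − 34.9| = 17.0 mL/min

17 mL/min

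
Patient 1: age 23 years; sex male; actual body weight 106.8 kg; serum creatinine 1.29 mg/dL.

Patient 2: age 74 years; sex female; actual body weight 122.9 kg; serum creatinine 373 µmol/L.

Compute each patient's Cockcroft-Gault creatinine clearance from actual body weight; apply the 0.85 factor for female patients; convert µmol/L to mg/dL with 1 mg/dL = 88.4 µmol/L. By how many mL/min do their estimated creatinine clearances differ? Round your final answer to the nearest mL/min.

Patient 1: CrCl = (140 − 23) × 106.8 / (72 × 1.29) = 12495.6 / 92.88 ≈ 134.5 mL/min
Patient 2: SCr = 373 / 88.4 = 4.219 mg/dL
Patient 2: CrCl = (140 − 74) × 122.9 / (72 × 4.219) × 0.85 = 8111.4 / 303.77 × 0.85 ≈ 22.7 mL/min
|134.5 − 22.7| = 111.8 mL/min

112 mL/min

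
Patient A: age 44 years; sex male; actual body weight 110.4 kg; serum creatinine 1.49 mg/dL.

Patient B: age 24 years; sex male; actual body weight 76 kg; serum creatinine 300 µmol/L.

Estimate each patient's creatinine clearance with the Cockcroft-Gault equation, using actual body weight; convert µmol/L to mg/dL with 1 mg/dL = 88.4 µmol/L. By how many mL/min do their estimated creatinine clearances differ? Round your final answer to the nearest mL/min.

Patient A: CrCl = (140 − 44) × 110.4 / (72 × 1.49) = 10598.4 / 107.28 ≈ 98.8 mL/min
Patient B: SCr = 300 / 88.4 = 3.394 mg/dL
Patient B: CrCl = (140 − 24) × 76 / (72 × 3.394) = 8816.0 / 244.37 ≈ 36.1 mL/min
|98.8 − 36.1| = 62.7 mL/min

63 mL/min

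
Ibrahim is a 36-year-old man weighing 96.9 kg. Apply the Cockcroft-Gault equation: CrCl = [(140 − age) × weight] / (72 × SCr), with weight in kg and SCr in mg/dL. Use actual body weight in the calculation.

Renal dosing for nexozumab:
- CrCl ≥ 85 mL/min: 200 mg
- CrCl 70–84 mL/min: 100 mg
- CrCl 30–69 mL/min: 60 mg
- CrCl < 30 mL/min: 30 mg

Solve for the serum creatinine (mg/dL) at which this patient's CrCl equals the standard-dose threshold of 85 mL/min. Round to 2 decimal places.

Standard dose requires CrCl ≥ 85 mL/min.
Set (140 − 36) × 96.9 / (72 × SCr) = 85
SCr = (140 − 36) × 96.9 / (72 × 85) = 1.647 mg/dL

1.65 mg/dL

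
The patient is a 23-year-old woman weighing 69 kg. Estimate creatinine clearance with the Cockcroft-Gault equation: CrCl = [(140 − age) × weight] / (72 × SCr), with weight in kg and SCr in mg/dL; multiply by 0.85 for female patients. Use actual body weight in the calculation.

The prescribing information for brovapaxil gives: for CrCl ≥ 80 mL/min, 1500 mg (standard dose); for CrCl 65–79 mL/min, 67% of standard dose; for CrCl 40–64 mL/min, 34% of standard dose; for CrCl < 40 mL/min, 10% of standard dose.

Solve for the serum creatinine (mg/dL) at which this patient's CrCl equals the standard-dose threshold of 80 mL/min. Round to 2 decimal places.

1.19 mg/dL

Standard dose requires CrCl ≥ 80 mL/min.
Set (140 − 23) × 69 × 0.85 / (72 × SCr) = 80
SCr = (140 − 23) × 69 × 0.85 / (72 × 80) = 1.191 mg/dL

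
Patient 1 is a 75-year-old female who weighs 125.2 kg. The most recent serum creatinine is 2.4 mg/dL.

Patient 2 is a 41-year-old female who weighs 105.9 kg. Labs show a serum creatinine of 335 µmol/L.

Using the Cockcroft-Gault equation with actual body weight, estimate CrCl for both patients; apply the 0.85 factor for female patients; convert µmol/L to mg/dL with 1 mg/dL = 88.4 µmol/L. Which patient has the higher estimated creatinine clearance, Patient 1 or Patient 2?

Patient 1: CrCl = (140 − 75) × 125.2 / (72 × 2.4) × 0.85 = 8138.0 / 172.80 × 0.85 ≈ 40.0 mL/min
Patient 2: SCr = 335 / 88.4 = 3.79 mg/dL
Patient 2: CrCl = (140 − 41) × 105.9 / (72 × 3.79) × 0.85 = 10484.1 / 272.88 × 0.85 ≈ 32.7 mL/min
40.0 vs 32.7 mL/min → Patient 1 is higher.

Patient 1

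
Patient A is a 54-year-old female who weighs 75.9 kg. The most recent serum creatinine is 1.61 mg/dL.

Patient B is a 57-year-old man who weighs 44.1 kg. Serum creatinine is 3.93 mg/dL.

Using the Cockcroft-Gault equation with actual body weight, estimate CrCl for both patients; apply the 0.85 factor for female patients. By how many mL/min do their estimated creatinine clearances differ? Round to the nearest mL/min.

35 mL/min

Patient A: CrCl = (140 − 54) × 75.9 / (72 × 1.61) × 0.85 = 6527.4 / 115.92 × 0.85 ≈ 47.9 mL/min
Patient B: CrCl = (140 − 57) × 44.1 / (72 × 3.93) = 3660.3 / 282.96 ≈ 12.9 mL/min
|47.9 − 12.9| = 35.0 mL/min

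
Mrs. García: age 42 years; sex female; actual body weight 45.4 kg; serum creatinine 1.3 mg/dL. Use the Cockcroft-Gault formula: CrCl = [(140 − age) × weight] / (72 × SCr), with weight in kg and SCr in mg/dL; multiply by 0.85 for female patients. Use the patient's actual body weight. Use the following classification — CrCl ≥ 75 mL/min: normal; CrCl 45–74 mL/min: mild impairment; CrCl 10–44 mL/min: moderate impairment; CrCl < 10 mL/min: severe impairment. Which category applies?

moderate impairment

CrCl = (140 − 42) × 45.4 / (72 × 1.3) × 0.85 = 4449.2 / 93.60 × 0.85 ≈ 40.4 mL/min
40 mL/min falls in the 'moderate impairment' range.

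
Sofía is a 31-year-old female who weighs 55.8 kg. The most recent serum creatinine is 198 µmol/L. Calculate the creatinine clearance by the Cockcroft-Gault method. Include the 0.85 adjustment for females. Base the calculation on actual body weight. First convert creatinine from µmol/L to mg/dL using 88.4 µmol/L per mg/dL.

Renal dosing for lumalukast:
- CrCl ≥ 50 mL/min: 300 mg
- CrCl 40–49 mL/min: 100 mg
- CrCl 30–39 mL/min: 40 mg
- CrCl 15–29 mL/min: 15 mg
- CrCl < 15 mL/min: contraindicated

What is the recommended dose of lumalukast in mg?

SCr = 198 / 88.4 = 2.24 mg/dL
CrCl = (140 − 31) × 55.8 / (72 × 2.24) × 0.85 = 6082.2 / 161.28 × 0.85 ≈ 32.1 mL/min
CrCl ≈ 32 mL/min → bracket 30–39 mL/min.
Dose for this bracket: 40 mg.

40 mg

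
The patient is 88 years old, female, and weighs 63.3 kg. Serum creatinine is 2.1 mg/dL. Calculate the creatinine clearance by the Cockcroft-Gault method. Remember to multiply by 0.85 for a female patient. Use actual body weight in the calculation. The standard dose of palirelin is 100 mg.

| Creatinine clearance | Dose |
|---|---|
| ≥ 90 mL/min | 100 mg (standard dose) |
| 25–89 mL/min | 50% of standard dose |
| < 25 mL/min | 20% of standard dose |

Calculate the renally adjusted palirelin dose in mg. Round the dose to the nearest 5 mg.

20 mg

CrCl = (140 − 88) × 63.3 / (72 × 2.1) × 0.85 = 3291.6 / 151.20 × 0.85 ≈ 18.5 mL/min
CrCl ≈ 19 mL/min → bracket < 25 mL/min.
20% of 100 mg = 20 mg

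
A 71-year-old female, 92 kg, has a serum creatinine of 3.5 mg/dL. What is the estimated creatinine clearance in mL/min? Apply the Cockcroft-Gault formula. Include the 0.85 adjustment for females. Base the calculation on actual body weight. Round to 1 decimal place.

CrCl = (140 − 71) × 92 / (72 × 3.5) × 0.85 = 6348.0 / 252.00 × 0.85 ≈ 21.4 mL/min

21.4 mL/min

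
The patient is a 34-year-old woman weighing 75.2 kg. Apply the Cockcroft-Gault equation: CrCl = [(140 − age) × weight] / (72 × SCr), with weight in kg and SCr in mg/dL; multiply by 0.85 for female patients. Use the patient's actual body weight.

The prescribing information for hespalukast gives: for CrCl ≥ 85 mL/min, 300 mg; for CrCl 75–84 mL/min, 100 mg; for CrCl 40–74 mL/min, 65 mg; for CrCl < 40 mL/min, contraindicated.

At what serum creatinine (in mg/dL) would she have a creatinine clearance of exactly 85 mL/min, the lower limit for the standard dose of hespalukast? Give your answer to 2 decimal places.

Standard dose requires CrCl ≥ 85 mL/min.
Set (140 − 34) × 75.2 × 0.85 / (72 × SCr) = 85
SCr = (140 − 34) × 75.2 × 0.85 / (72 × 85) = 1.107 mg/dL

1.11 mg/dL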